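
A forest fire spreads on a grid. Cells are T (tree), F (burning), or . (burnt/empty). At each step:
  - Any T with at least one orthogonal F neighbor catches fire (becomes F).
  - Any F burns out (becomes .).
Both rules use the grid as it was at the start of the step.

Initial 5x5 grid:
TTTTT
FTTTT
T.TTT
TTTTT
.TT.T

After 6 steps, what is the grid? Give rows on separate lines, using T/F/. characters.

Step 1: 3 trees catch fire, 1 burn out
  FTTTT
  .FTTT
  F.TTT
  TTTTT
  .TT.T
Step 2: 3 trees catch fire, 3 burn out
  .FTTT
  ..FTT
  ..TTT
  FTTTT
  .TT.T
Step 3: 4 trees catch fire, 3 burn out
  ..FTT
  ...FT
  ..FTT
  .FTTT
  .TT.T
Step 4: 5 trees catch fire, 4 burn out
  ...FT
  ....F
  ...FT
  ..FTT
  .FT.T
Step 5: 4 trees catch fire, 5 burn out
  ....F
  .....
  ....F
  ...FT
  ..F.T
Step 6: 1 trees catch fire, 4 burn out
  .....
  .....
  .....
  ....F
  ....T

.....
.....
.....
....F
....T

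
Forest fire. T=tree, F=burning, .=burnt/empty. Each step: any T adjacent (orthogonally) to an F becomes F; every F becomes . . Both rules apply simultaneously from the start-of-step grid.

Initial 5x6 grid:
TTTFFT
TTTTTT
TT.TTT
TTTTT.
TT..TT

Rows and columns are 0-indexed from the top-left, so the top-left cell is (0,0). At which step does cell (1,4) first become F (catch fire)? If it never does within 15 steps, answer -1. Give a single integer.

Step 1: cell (1,4)='F' (+4 fires, +2 burnt)
  -> target ignites at step 1
Step 2: cell (1,4)='.' (+5 fires, +4 burnt)
Step 3: cell (1,4)='.' (+5 fires, +5 burnt)
Step 4: cell (1,4)='.' (+4 fires, +5 burnt)
Step 5: cell (1,4)='.' (+3 fires, +4 burnt)
Step 6: cell (1,4)='.' (+2 fires, +3 burnt)
Step 7: cell (1,4)='.' (+1 fires, +2 burnt)
Step 8: cell (1,4)='.' (+0 fires, +1 burnt)
  fire out at step 8

1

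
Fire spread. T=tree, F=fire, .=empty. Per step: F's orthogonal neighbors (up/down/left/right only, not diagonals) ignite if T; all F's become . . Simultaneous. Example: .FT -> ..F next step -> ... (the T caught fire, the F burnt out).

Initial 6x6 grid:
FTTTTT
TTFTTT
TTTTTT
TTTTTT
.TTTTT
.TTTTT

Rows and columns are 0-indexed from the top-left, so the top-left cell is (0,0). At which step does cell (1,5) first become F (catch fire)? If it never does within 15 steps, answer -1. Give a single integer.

Step 1: cell (1,5)='T' (+6 fires, +2 burnt)
Step 2: cell (1,5)='T' (+6 fires, +6 burnt)
Step 3: cell (1,5)='F' (+7 fires, +6 burnt)
  -> target ignites at step 3
Step 4: cell (1,5)='.' (+6 fires, +7 burnt)
Step 5: cell (1,5)='.' (+4 fires, +6 burnt)
Step 6: cell (1,5)='.' (+2 fires, +4 burnt)
Step 7: cell (1,5)='.' (+1 fires, +2 burnt)
Step 8: cell (1,5)='.' (+0 fires, +1 burnt)
  fire out at step 8

3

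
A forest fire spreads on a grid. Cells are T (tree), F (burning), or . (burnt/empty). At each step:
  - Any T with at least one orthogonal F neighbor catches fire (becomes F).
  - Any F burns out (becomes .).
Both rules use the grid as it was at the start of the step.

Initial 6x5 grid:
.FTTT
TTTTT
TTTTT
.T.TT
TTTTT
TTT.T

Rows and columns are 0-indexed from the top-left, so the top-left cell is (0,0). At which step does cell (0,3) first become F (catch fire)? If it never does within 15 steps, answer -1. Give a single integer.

Step 1: cell (0,3)='T' (+2 fires, +1 burnt)
Step 2: cell (0,3)='F' (+4 fires, +2 burnt)
  -> target ignites at step 2
Step 3: cell (0,3)='.' (+5 fires, +4 burnt)
Step 4: cell (0,3)='.' (+3 fires, +5 burnt)
Step 5: cell (0,3)='.' (+5 fires, +3 burnt)
Step 6: cell (0,3)='.' (+4 fires, +5 burnt)
Step 7: cell (0,3)='.' (+1 fires, +4 burnt)
Step 8: cell (0,3)='.' (+1 fires, +1 burnt)
Step 9: cell (0,3)='.' (+0 fires, +1 burnt)
  fire out at step 9

2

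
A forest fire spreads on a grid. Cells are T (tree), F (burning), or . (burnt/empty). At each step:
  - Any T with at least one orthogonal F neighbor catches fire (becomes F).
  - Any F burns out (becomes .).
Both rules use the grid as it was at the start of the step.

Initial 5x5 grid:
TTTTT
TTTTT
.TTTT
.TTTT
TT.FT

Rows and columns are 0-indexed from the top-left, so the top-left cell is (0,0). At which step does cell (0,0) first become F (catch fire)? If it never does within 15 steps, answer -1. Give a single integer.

Step 1: cell (0,0)='T' (+2 fires, +1 burnt)
Step 2: cell (0,0)='T' (+3 fires, +2 burnt)
Step 3: cell (0,0)='T' (+4 fires, +3 burnt)
Step 4: cell (0,0)='T' (+5 fires, +4 burnt)
Step 5: cell (0,0)='T' (+4 fires, +5 burnt)
Step 6: cell (0,0)='T' (+2 fires, +4 burnt)
Step 7: cell (0,0)='F' (+1 fires, +2 burnt)
  -> target ignites at step 7
Step 8: cell (0,0)='.' (+0 fires, +1 burnt)
  fire out at step 8

7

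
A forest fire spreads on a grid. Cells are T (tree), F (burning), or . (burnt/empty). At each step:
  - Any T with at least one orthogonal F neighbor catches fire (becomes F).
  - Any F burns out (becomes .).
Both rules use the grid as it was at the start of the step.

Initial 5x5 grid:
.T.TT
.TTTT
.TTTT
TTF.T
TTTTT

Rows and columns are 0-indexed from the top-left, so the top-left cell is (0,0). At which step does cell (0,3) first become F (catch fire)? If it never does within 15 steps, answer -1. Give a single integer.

Step 1: cell (0,3)='T' (+3 fires, +1 burnt)
Step 2: cell (0,3)='T' (+6 fires, +3 burnt)
Step 3: cell (0,3)='T' (+5 fires, +6 burnt)
Step 4: cell (0,3)='F' (+4 fires, +5 burnt)
  -> target ignites at step 4
Step 5: cell (0,3)='.' (+1 fires, +4 burnt)
Step 6: cell (0,3)='.' (+0 fires, +1 burnt)
  fire out at step 6

4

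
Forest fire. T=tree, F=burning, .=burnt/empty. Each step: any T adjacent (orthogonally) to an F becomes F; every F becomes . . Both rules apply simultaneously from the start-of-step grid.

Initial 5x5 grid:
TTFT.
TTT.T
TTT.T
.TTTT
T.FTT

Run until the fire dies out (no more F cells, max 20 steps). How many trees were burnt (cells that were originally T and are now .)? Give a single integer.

Answer: 17

Derivation:
Step 1: +5 fires, +2 burnt (F count now 5)
Step 2: +6 fires, +5 burnt (F count now 6)
Step 3: +3 fires, +6 burnt (F count now 3)
Step 4: +2 fires, +3 burnt (F count now 2)
Step 5: +1 fires, +2 burnt (F count now 1)
Step 6: +0 fires, +1 burnt (F count now 0)
Fire out after step 6
Initially T: 18, now '.': 24
Total burnt (originally-T cells now '.'): 17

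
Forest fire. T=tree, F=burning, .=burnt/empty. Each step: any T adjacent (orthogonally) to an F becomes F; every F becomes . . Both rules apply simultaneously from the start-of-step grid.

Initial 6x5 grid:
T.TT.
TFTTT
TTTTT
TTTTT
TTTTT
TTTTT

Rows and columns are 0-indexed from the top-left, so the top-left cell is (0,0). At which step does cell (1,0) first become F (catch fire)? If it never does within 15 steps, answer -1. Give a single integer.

Step 1: cell (1,0)='F' (+3 fires, +1 burnt)
  -> target ignites at step 1
Step 2: cell (1,0)='.' (+6 fires, +3 burnt)
Step 3: cell (1,0)='.' (+6 fires, +6 burnt)
Step 4: cell (1,0)='.' (+5 fires, +6 burnt)
Step 5: cell (1,0)='.' (+4 fires, +5 burnt)
Step 6: cell (1,0)='.' (+2 fires, +4 burnt)
Step 7: cell (1,0)='.' (+1 fires, +2 burnt)
Step 8: cell (1,0)='.' (+0 fires, +1 burnt)
  fire out at step 8

1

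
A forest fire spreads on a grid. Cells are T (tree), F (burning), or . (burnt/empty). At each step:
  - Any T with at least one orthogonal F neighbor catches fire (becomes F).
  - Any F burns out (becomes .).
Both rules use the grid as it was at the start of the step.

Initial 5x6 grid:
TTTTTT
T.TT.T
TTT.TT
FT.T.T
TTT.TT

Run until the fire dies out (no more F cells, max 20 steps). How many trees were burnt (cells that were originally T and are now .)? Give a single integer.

Step 1: +3 fires, +1 burnt (F count now 3)
Step 2: +3 fires, +3 burnt (F count now 3)
Step 3: +3 fires, +3 burnt (F count now 3)
Step 4: +2 fires, +3 burnt (F count now 2)
Step 5: +2 fires, +2 burnt (F count now 2)
Step 6: +1 fires, +2 burnt (F count now 1)
Step 7: +1 fires, +1 burnt (F count now 1)
Step 8: +1 fires, +1 burnt (F count now 1)
Step 9: +1 fires, +1 burnt (F count now 1)
Step 10: +1 fires, +1 burnt (F count now 1)
Step 11: +2 fires, +1 burnt (F count now 2)
Step 12: +1 fires, +2 burnt (F count now 1)
Step 13: +1 fires, +1 burnt (F count now 1)
Step 14: +0 fires, +1 burnt (F count now 0)
Fire out after step 14
Initially T: 23, now '.': 29
Total burnt (originally-T cells now '.'): 22

Answer: 22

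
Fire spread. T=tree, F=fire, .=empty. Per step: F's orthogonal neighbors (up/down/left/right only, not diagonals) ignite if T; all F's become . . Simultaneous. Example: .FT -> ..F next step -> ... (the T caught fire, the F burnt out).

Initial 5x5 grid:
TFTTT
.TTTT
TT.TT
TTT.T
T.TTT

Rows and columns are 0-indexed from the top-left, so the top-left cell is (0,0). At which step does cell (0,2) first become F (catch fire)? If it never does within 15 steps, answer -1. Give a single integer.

Step 1: cell (0,2)='F' (+3 fires, +1 burnt)
  -> target ignites at step 1
Step 2: cell (0,2)='.' (+3 fires, +3 burnt)
Step 3: cell (0,2)='.' (+4 fires, +3 burnt)
Step 4: cell (0,2)='.' (+4 fires, +4 burnt)
Step 5: cell (0,2)='.' (+3 fires, +4 burnt)
Step 6: cell (0,2)='.' (+2 fires, +3 burnt)
Step 7: cell (0,2)='.' (+1 fires, +2 burnt)
Step 8: cell (0,2)='.' (+0 fires, +1 burnt)
  fire out at step 8

1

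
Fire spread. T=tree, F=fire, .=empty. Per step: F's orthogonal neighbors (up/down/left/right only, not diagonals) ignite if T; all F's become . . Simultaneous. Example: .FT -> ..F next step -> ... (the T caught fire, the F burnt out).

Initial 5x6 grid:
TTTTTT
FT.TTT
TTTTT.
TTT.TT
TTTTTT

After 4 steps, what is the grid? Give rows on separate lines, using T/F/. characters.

Step 1: 3 trees catch fire, 1 burn out
  FTTTTT
  .F.TTT
  FTTTT.
  TTT.TT
  TTTTTT
Step 2: 3 trees catch fire, 3 burn out
  .FTTTT
  ...TTT
  .FTTT.
  FTT.TT
  TTTTTT
Step 3: 4 trees catch fire, 3 burn out
  ..FTTT
  ...TTT
  ..FTT.
  .FT.TT
  FTTTTT
Step 4: 4 trees catch fire, 4 burn out
  ...FTT
  ...TTT
  ...FT.
  ..F.TT
  .FTTTT

...FTT
...TTT
...FT.
..F.TT
.FTTTT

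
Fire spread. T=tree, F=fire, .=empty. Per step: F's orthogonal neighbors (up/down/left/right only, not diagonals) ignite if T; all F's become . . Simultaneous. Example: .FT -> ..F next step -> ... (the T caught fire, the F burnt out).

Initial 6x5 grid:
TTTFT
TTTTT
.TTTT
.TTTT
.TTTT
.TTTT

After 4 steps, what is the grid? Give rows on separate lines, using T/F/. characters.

Step 1: 3 trees catch fire, 1 burn out
  TTF.F
  TTTFT
  .TTTT
  .TTTT
  .TTTT
  .TTTT
Step 2: 4 trees catch fire, 3 burn out
  TF...
  TTF.F
  .TTFT
  .TTTT
  .TTTT
  .TTTT
Step 3: 5 trees catch fire, 4 burn out
  F....
  TF...
  .TF.F
  .TTFT
  .TTTT
  .TTTT
Step 4: 5 trees catch fire, 5 burn out
  .....
  F....
  .F...
  .TF.F
  .TTFT
  .TTTT

.....
F....
.F...
.TF.F
.TTFT
.TTTT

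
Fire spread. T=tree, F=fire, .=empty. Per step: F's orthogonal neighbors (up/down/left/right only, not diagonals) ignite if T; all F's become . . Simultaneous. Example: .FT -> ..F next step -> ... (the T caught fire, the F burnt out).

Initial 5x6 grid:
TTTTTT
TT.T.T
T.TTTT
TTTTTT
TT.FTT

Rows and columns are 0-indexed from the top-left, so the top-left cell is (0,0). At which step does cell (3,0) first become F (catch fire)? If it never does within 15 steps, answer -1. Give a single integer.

Step 1: cell (3,0)='T' (+2 fires, +1 burnt)
Step 2: cell (3,0)='T' (+4 fires, +2 burnt)
Step 3: cell (3,0)='T' (+5 fires, +4 burnt)
Step 4: cell (3,0)='F' (+4 fires, +5 burnt)
  -> target ignites at step 4
Step 5: cell (3,0)='.' (+5 fires, +4 burnt)
Step 6: cell (3,0)='.' (+3 fires, +5 burnt)
Step 7: cell (3,0)='.' (+2 fires, +3 burnt)
Step 8: cell (3,0)='.' (+0 fires, +2 burnt)
  fire out at step 8

4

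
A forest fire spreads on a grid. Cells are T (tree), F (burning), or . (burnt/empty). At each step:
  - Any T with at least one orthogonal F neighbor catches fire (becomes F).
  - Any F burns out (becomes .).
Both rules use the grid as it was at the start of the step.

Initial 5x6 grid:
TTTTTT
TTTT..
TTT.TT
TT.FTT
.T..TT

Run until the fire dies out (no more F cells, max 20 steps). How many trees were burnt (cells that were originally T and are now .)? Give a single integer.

Answer: 6

Derivation:
Step 1: +1 fires, +1 burnt (F count now 1)
Step 2: +3 fires, +1 burnt (F count now 3)
Step 3: +2 fires, +3 burnt (F count now 2)
Step 4: +0 fires, +2 burnt (F count now 0)
Fire out after step 4
Initially T: 22, now '.': 14
Total burnt (originally-T cells now '.'): 6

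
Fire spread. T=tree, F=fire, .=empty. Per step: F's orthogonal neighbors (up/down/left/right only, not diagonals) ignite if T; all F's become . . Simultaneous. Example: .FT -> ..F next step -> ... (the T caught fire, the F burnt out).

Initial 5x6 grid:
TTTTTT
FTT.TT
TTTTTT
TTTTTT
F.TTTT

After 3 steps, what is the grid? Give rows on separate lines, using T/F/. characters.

Step 1: 4 trees catch fire, 2 burn out
  FTTTTT
  .FT.TT
  FTTTTT
  FTTTTT
  ..TTTT
Step 2: 4 trees catch fire, 4 burn out
  .FTTTT
  ..F.TT
  .FTTTT
  .FTTTT
  ..TTTT
Step 3: 3 trees catch fire, 4 burn out
  ..FTTT
  ....TT
  ..FTTT
  ..FTTT
  ..TTTT

..FTTT
....TT
..FTTT
..FTTT
..TTTT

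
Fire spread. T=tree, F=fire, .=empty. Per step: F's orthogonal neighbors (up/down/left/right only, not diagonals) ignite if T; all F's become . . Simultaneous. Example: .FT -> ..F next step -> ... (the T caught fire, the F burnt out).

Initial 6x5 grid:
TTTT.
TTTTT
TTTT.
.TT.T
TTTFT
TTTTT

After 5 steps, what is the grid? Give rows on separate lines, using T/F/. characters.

Step 1: 3 trees catch fire, 1 burn out
  TTTT.
  TTTTT
  TTTT.
  .TT.T
  TTF.F
  TTTFT
Step 2: 5 trees catch fire, 3 burn out
  TTTT.
  TTTTT
  TTTT.
  .TF.F
  TF...
  TTF.F
Step 3: 4 trees catch fire, 5 burn out
  TTTT.
  TTTTT
  TTFT.
  .F...
  F....
  TF...
Step 4: 4 trees catch fire, 4 burn out
  TTTT.
  TTFTT
  TF.F.
  .....
  .....
  F....
Step 5: 4 trees catch fire, 4 burn out
  TTFT.
  TF.FT
  F....
  .....
  .....
  .....

TTFT.
TF.FT
F....
.....
.....
.....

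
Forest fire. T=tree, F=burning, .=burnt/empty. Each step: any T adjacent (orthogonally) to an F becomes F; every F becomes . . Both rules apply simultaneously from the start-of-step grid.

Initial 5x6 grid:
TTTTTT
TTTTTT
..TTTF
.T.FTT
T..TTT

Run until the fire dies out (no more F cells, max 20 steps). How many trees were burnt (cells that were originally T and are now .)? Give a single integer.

Step 1: +6 fires, +2 burnt (F count now 6)
Step 2: +6 fires, +6 burnt (F count now 6)
Step 3: +3 fires, +6 burnt (F count now 3)
Step 4: +2 fires, +3 burnt (F count now 2)
Step 5: +2 fires, +2 burnt (F count now 2)
Step 6: +1 fires, +2 burnt (F count now 1)
Step 7: +0 fires, +1 burnt (F count now 0)
Fire out after step 7
Initially T: 22, now '.': 28
Total burnt (originally-T cells now '.'): 20

Answer: 20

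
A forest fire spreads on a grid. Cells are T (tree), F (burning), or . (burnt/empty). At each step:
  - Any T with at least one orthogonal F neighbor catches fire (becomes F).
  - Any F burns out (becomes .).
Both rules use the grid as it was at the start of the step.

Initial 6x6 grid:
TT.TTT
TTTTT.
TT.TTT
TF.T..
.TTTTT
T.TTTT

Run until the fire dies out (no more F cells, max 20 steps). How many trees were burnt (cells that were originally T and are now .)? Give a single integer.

Answer: 26

Derivation:
Step 1: +3 fires, +1 burnt (F count now 3)
Step 2: +3 fires, +3 burnt (F count now 3)
Step 3: +5 fires, +3 burnt (F count now 5)
Step 4: +5 fires, +5 burnt (F count now 5)
Step 5: +5 fires, +5 burnt (F count now 5)
Step 6: +3 fires, +5 burnt (F count now 3)
Step 7: +2 fires, +3 burnt (F count now 2)
Step 8: +0 fires, +2 burnt (F count now 0)
Fire out after step 8
Initially T: 27, now '.': 35
Total burnt (originally-T cells now '.'): 26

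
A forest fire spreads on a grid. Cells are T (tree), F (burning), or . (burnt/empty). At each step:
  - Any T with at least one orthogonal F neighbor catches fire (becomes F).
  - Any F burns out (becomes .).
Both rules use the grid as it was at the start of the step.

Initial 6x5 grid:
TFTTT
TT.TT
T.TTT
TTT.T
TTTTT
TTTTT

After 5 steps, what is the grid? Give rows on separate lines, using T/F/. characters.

Step 1: 3 trees catch fire, 1 burn out
  F.FTT
  TF.TT
  T.TTT
  TTT.T
  TTTTT
  TTTTT
Step 2: 2 trees catch fire, 3 burn out
  ...FT
  F..TT
  T.TTT
  TTT.T
  TTTTT
  TTTTT
Step 3: 3 trees catch fire, 2 burn out
  ....F
  ...FT
  F.TTT
  TTT.T
  TTTTT
  TTTTT
Step 4: 3 trees catch fire, 3 burn out
  .....
  ....F
  ..TFT
  FTT.T
  TTTTT
  TTTTT
Step 5: 4 trees catch fire, 3 burn out
  .....
  .....
  ..F.F
  .FT.T
  FTTTT
  TTTTT

.....
.....
..F.F
.FT.T
FTTTT
TTTTT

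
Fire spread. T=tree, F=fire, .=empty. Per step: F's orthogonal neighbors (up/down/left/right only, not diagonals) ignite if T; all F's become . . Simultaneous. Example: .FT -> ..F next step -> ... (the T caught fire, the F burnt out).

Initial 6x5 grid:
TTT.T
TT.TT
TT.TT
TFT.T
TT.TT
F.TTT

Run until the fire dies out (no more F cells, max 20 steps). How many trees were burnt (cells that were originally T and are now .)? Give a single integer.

Answer: 11

Derivation:
Step 1: +5 fires, +2 burnt (F count now 5)
Step 2: +2 fires, +5 burnt (F count now 2)
Step 3: +2 fires, +2 burnt (F count now 2)
Step 4: +2 fires, +2 burnt (F count now 2)
Step 5: +0 fires, +2 burnt (F count now 0)
Fire out after step 5
Initially T: 22, now '.': 19
Total burnt (originally-T cells now '.'): 11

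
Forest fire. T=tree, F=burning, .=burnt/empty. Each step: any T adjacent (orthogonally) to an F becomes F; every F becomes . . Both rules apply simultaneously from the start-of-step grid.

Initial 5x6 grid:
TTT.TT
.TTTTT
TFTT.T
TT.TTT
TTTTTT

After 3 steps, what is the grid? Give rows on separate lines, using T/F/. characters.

Step 1: 4 trees catch fire, 1 burn out
  TTT.TT
  .FTTTT
  F.FT.T
  TF.TTT
  TTTTTT
Step 2: 5 trees catch fire, 4 burn out
  TFT.TT
  ..FTTT
  ...F.T
  F..TTT
  TFTTTT
Step 3: 6 trees catch fire, 5 burn out
  F.F.TT
  ...FTT
  .....T
  ...FTT
  F.FTTT

F.F.TT
...FTT
.....T
...FTT
F.FTTT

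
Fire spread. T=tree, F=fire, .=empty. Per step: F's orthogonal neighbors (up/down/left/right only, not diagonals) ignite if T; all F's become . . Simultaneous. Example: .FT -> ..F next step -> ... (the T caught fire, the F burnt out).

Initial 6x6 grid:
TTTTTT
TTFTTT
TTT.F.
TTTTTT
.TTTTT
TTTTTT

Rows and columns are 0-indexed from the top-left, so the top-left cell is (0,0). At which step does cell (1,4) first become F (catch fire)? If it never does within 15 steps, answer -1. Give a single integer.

Step 1: cell (1,4)='F' (+6 fires, +2 burnt)
  -> target ignites at step 1
Step 2: cell (1,4)='.' (+10 fires, +6 burnt)
Step 3: cell (1,4)='.' (+8 fires, +10 burnt)
Step 4: cell (1,4)='.' (+5 fires, +8 burnt)
Step 5: cell (1,4)='.' (+1 fires, +5 burnt)
Step 6: cell (1,4)='.' (+1 fires, +1 burnt)
Step 7: cell (1,4)='.' (+0 fires, +1 burnt)
  fire out at step 7

1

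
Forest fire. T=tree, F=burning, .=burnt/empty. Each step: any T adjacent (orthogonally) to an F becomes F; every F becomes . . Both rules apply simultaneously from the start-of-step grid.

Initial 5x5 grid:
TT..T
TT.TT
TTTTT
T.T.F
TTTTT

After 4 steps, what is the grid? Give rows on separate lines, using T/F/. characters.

Step 1: 2 trees catch fire, 1 burn out
  TT..T
  TT.TT
  TTTTF
  T.T..
  TTTTF
Step 2: 3 trees catch fire, 2 burn out
  TT..T
  TT.TF
  TTTF.
  T.T..
  TTTF.
Step 3: 4 trees catch fire, 3 burn out
  TT..F
  TT.F.
  TTF..
  T.T..
  TTF..
Step 4: 3 trees catch fire, 4 burn out
  TT...
  TT...
  TF...
  T.F..
  TF...

TT...
TT...
TF...
T.F..
TF...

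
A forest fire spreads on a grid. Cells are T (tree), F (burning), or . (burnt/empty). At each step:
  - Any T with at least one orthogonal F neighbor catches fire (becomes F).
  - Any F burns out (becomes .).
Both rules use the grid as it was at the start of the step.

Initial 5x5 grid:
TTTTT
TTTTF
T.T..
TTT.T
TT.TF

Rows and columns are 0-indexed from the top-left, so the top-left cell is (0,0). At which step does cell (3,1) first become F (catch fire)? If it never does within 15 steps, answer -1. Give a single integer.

Step 1: cell (3,1)='T' (+4 fires, +2 burnt)
Step 2: cell (3,1)='T' (+2 fires, +4 burnt)
Step 3: cell (3,1)='T' (+3 fires, +2 burnt)
Step 4: cell (3,1)='T' (+3 fires, +3 burnt)
Step 5: cell (3,1)='F' (+3 fires, +3 burnt)
  -> target ignites at step 5
Step 6: cell (3,1)='.' (+2 fires, +3 burnt)
Step 7: cell (3,1)='.' (+1 fires, +2 burnt)
Step 8: cell (3,1)='.' (+0 fires, +1 burnt)
  fire out at step 8

5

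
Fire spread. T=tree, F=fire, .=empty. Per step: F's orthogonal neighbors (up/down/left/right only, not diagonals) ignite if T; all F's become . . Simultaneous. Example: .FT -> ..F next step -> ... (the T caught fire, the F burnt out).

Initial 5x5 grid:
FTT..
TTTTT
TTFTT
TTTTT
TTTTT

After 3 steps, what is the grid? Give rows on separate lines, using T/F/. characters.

Step 1: 6 trees catch fire, 2 burn out
  .FT..
  FTFTT
  TF.FT
  TTFTT
  TTTTT
Step 2: 8 trees catch fire, 6 burn out
  ..F..
  .F.FT
  F...F
  TF.FT
  TTFTT
Step 3: 5 trees catch fire, 8 burn out
  .....
  ....F
  .....
  F...F
  TF.FT

.....
....F
.....
F...F
TF.FT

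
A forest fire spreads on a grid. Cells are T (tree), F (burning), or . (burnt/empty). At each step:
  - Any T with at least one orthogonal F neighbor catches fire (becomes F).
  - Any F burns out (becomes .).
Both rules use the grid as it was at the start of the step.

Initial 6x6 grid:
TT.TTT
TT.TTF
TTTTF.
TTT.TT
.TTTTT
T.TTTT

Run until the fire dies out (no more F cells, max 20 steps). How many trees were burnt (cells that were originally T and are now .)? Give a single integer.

Answer: 27

Derivation:
Step 1: +4 fires, +2 burnt (F count now 4)
Step 2: +5 fires, +4 burnt (F count now 5)
Step 3: +6 fires, +5 burnt (F count now 6)
Step 4: +6 fires, +6 burnt (F count now 6)
Step 5: +5 fires, +6 burnt (F count now 5)
Step 6: +1 fires, +5 burnt (F count now 1)
Step 7: +0 fires, +1 burnt (F count now 0)
Fire out after step 7
Initially T: 28, now '.': 35
Total burnt (originally-T cells now '.'): 27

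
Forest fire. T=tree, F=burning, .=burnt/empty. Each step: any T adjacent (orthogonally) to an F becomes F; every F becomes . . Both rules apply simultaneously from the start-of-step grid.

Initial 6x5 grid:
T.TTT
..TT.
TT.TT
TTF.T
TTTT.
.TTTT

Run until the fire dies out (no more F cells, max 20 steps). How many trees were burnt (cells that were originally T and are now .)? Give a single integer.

Answer: 12

Derivation:
Step 1: +2 fires, +1 burnt (F count now 2)
Step 2: +5 fires, +2 burnt (F count now 5)
Step 3: +4 fires, +5 burnt (F count now 4)
Step 4: +1 fires, +4 burnt (F count now 1)
Step 5: +0 fires, +1 burnt (F count now 0)
Fire out after step 5
Initially T: 21, now '.': 21
Total burnt (originally-T cells now '.'): 12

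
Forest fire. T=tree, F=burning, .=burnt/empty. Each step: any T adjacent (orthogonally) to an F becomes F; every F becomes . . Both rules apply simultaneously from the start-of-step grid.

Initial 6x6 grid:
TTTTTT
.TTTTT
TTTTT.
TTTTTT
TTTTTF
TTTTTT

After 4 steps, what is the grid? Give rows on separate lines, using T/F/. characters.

Step 1: 3 trees catch fire, 1 burn out
  TTTTTT
  .TTTTT
  TTTTT.
  TTTTTF
  TTTTF.
  TTTTTF
Step 2: 3 trees catch fire, 3 burn out
  TTTTTT
  .TTTTT
  TTTTT.
  TTTTF.
  TTTF..
  TTTTF.
Step 3: 4 trees catch fire, 3 burn out
  TTTTTT
  .TTTTT
  TTTTF.
  TTTF..
  TTF...
  TTTF..
Step 4: 5 trees catch fire, 4 burn out
  TTTTTT
  .TTTFT
  TTTF..
  TTF...
  TF....
  TTF...

TTTTTT
.TTTFT
TTTF..
TTF...
TF....
TTF...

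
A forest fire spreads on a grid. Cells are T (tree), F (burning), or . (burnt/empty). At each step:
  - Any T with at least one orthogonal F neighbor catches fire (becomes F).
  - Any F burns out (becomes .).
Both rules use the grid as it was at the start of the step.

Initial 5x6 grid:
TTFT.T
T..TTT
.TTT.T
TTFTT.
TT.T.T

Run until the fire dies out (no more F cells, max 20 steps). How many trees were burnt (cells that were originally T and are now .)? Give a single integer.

Answer: 19

Derivation:
Step 1: +5 fires, +2 burnt (F count now 5)
Step 2: +8 fires, +5 burnt (F count now 8)
Step 3: +3 fires, +8 burnt (F count now 3)
Step 4: +1 fires, +3 burnt (F count now 1)
Step 5: +2 fires, +1 burnt (F count now 2)
Step 6: +0 fires, +2 burnt (F count now 0)
Fire out after step 6
Initially T: 20, now '.': 29
Total burnt (originally-T cells now '.'): 19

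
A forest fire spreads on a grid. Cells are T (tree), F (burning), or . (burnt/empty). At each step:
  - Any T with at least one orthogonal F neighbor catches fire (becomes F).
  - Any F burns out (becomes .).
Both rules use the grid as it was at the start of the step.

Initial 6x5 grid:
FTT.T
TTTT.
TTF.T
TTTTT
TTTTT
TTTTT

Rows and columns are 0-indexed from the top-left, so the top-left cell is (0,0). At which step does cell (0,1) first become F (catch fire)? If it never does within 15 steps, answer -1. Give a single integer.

Step 1: cell (0,1)='F' (+5 fires, +2 burnt)
  -> target ignites at step 1
Step 2: cell (0,1)='.' (+7 fires, +5 burnt)
Step 3: cell (0,1)='.' (+5 fires, +7 burnt)
Step 4: cell (0,1)='.' (+5 fires, +5 burnt)
Step 5: cell (0,1)='.' (+2 fires, +5 burnt)
Step 6: cell (0,1)='.' (+0 fires, +2 burnt)
  fire out at step 6

1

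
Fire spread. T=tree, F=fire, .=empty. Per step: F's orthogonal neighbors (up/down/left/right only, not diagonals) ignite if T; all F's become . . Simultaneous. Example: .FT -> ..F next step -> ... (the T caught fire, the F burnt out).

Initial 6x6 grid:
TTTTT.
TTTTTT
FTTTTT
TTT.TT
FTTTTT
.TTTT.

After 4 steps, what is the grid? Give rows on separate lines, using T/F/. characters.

Step 1: 4 trees catch fire, 2 burn out
  TTTTT.
  FTTTTT
  .FTTTT
  FTT.TT
  .FTTTT
  .TTTT.
Step 2: 6 trees catch fire, 4 burn out
  FTTTT.
  .FTTTT
  ..FTTT
  .FT.TT
  ..FTTT
  .FTTT.
Step 3: 6 trees catch fire, 6 burn out
  .FTTT.
  ..FTTT
  ...FTT
  ..F.TT
  ...FTT
  ..FTT.
Step 4: 5 trees catch fire, 6 burn out
  ..FTT.
  ...FTT
  ....FT
  ....TT
  ....FT
  ...FT.

..FTT.
...FTT
....FT
....TT
....FT
...FT.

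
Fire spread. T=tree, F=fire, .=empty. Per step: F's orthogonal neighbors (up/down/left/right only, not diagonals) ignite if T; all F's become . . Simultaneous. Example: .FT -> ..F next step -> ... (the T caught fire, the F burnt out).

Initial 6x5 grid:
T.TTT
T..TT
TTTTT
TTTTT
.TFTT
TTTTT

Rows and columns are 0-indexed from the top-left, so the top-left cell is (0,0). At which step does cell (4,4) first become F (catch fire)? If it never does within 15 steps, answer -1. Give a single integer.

Step 1: cell (4,4)='T' (+4 fires, +1 burnt)
Step 2: cell (4,4)='F' (+6 fires, +4 burnt)
  -> target ignites at step 2
Step 3: cell (4,4)='.' (+6 fires, +6 burnt)
Step 4: cell (4,4)='.' (+3 fires, +6 burnt)
Step 5: cell (4,4)='.' (+3 fires, +3 burnt)
Step 6: cell (4,4)='.' (+3 fires, +3 burnt)
Step 7: cell (4,4)='.' (+0 fires, +3 burnt)
  fire out at step 7

2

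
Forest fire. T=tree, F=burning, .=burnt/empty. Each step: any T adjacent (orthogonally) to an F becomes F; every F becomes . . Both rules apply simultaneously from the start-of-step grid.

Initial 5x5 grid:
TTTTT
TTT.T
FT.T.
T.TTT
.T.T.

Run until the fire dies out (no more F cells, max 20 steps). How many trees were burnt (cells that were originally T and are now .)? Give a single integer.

Answer: 11

Derivation:
Step 1: +3 fires, +1 burnt (F count now 3)
Step 2: +2 fires, +3 burnt (F count now 2)
Step 3: +2 fires, +2 burnt (F count now 2)
Step 4: +1 fires, +2 burnt (F count now 1)
Step 5: +1 fires, +1 burnt (F count now 1)
Step 6: +1 fires, +1 burnt (F count now 1)
Step 7: +1 fires, +1 burnt (F count now 1)
Step 8: +0 fires, +1 burnt (F count now 0)
Fire out after step 8
Initially T: 17, now '.': 19
Total burnt (originally-T cells now '.'): 11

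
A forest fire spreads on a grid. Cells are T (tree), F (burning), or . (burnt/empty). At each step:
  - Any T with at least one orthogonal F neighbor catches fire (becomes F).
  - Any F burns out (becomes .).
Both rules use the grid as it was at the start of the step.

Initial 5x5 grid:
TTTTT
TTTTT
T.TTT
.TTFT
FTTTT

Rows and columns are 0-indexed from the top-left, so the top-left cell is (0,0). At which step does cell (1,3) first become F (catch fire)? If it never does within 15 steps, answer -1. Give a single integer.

Step 1: cell (1,3)='T' (+5 fires, +2 burnt)
Step 2: cell (1,3)='F' (+6 fires, +5 burnt)
  -> target ignites at step 2
Step 3: cell (1,3)='.' (+3 fires, +6 burnt)
Step 4: cell (1,3)='.' (+3 fires, +3 burnt)
Step 5: cell (1,3)='.' (+2 fires, +3 burnt)
Step 6: cell (1,3)='.' (+2 fires, +2 burnt)
Step 7: cell (1,3)='.' (+0 fires, +2 burnt)
  fire out at step 7

2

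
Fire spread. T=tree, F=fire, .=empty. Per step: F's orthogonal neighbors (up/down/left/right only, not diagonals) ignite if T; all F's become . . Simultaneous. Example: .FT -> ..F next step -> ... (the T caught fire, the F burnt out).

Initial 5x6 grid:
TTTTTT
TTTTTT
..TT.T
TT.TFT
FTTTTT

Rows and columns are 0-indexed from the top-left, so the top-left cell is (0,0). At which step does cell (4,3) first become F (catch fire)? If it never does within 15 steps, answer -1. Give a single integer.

Step 1: cell (4,3)='T' (+5 fires, +2 burnt)
Step 2: cell (4,3)='F' (+6 fires, +5 burnt)
  -> target ignites at step 2
Step 3: cell (4,3)='.' (+3 fires, +6 burnt)
Step 4: cell (4,3)='.' (+4 fires, +3 burnt)
Step 5: cell (4,3)='.' (+3 fires, +4 burnt)
Step 6: cell (4,3)='.' (+2 fires, +3 burnt)
Step 7: cell (4,3)='.' (+1 fires, +2 burnt)
Step 8: cell (4,3)='.' (+0 fires, +1 burnt)
  fire out at step 8

2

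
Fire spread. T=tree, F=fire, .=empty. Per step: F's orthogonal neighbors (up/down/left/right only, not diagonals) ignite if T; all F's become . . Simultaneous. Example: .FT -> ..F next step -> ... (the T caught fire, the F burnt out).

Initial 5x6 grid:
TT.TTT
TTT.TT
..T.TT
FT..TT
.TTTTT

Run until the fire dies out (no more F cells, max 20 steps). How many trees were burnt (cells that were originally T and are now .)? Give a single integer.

Answer: 15

Derivation:
Step 1: +1 fires, +1 burnt (F count now 1)
Step 2: +1 fires, +1 burnt (F count now 1)
Step 3: +1 fires, +1 burnt (F count now 1)
Step 4: +1 fires, +1 burnt (F count now 1)
Step 5: +1 fires, +1 burnt (F count now 1)
Step 6: +2 fires, +1 burnt (F count now 2)
Step 7: +2 fires, +2 burnt (F count now 2)
Step 8: +2 fires, +2 burnt (F count now 2)
Step 9: +2 fires, +2 burnt (F count now 2)
Step 10: +2 fires, +2 burnt (F count now 2)
Step 11: +0 fires, +2 burnt (F count now 0)
Fire out after step 11
Initially T: 21, now '.': 24
Total burnt (originally-T cells now '.'): 15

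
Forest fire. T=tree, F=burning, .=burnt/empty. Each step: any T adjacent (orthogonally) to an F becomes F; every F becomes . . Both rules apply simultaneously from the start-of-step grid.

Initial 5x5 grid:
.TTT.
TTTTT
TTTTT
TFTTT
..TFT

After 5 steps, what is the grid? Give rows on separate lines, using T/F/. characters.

Step 1: 6 trees catch fire, 2 burn out
  .TTT.
  TTTTT
  TFTTT
  F.FFT
  ..F.F
Step 2: 5 trees catch fire, 6 burn out
  .TTT.
  TFTTT
  F.FFT
  ....F
  .....
Step 3: 5 trees catch fire, 5 burn out
  .FTT.
  F.FFT
  ....F
  .....
  .....
Step 4: 3 trees catch fire, 5 burn out
  ..FF.
  ....F
  .....
  .....
  .....
Step 5: 0 trees catch fire, 3 burn out
  .....
  .....
  .....
  .....
  .....

.....
.....
.....
.....
.....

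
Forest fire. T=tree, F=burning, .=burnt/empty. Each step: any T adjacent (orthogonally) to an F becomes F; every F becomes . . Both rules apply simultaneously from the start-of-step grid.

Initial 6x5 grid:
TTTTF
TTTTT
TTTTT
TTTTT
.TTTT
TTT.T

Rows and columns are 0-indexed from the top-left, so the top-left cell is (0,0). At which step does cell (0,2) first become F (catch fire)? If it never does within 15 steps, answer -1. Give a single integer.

Step 1: cell (0,2)='T' (+2 fires, +1 burnt)
Step 2: cell (0,2)='F' (+3 fires, +2 burnt)
  -> target ignites at step 2
Step 3: cell (0,2)='.' (+4 fires, +3 burnt)
Step 4: cell (0,2)='.' (+5 fires, +4 burnt)
Step 5: cell (0,2)='.' (+5 fires, +5 burnt)
Step 6: cell (0,2)='.' (+3 fires, +5 burnt)
Step 7: cell (0,2)='.' (+3 fires, +3 burnt)
Step 8: cell (0,2)='.' (+1 fires, +3 burnt)
Step 9: cell (0,2)='.' (+1 fires, +1 burnt)
Step 10: cell (0,2)='.' (+0 fires, +1 burnt)
  fire out at step 10

2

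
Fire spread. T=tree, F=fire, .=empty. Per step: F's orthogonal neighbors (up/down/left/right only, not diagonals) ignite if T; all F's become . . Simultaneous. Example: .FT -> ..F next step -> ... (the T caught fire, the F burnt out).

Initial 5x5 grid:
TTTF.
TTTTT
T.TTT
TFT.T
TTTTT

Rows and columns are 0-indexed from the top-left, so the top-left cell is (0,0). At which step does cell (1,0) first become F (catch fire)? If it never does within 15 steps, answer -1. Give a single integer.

Step 1: cell (1,0)='T' (+5 fires, +2 burnt)
Step 2: cell (1,0)='T' (+8 fires, +5 burnt)
Step 3: cell (1,0)='F' (+5 fires, +8 burnt)
  -> target ignites at step 3
Step 4: cell (1,0)='.' (+2 fires, +5 burnt)
Step 5: cell (1,0)='.' (+0 fires, +2 burnt)
  fire out at step 5

3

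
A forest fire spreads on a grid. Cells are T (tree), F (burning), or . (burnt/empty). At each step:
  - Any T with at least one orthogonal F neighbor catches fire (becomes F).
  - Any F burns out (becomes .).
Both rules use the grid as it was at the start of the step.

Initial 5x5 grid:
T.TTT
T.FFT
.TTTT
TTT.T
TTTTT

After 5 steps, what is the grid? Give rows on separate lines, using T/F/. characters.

Step 1: 5 trees catch fire, 2 burn out
  T.FFT
  T...F
  .TFFT
  TTT.T
  TTTTT
Step 2: 4 trees catch fire, 5 burn out
  T...F
  T....
  .F..F
  TTF.T
  TTTTT
Step 3: 3 trees catch fire, 4 burn out
  T....
  T....
  .....
  TF..F
  TTFTT
Step 4: 4 trees catch fire, 3 burn out
  T....
  T....
  .....
  F....
  TF.FF
Step 5: 1 trees catch fire, 4 burn out
  T....
  T....
  .....
  .....
  F....

T....
T....
.....
.....
F....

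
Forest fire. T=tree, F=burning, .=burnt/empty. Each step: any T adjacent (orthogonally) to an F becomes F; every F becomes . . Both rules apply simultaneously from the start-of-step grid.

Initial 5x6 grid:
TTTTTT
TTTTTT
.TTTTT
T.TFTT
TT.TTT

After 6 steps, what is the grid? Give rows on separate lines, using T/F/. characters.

Step 1: 4 trees catch fire, 1 burn out
  TTTTTT
  TTTTTT
  .TTFTT
  T.F.FT
  TT.FTT
Step 2: 5 trees catch fire, 4 burn out
  TTTTTT
  TTTFTT
  .TF.FT
  T....F
  TT..FT
Step 3: 6 trees catch fire, 5 burn out
  TTTFTT
  TTF.FT
  .F...F
  T.....
  TT...F
Step 4: 4 trees catch fire, 6 burn out
  TTF.FT
  TF...F
  ......
  T.....
  TT....
Step 5: 3 trees catch fire, 4 burn out
  TF...F
  F.....
  ......
  T.....
  TT....
Step 6: 1 trees catch fire, 3 burn out
  F.....
  ......
  ......
  T.....
  TT....

F.....
......
......
T.....
TT....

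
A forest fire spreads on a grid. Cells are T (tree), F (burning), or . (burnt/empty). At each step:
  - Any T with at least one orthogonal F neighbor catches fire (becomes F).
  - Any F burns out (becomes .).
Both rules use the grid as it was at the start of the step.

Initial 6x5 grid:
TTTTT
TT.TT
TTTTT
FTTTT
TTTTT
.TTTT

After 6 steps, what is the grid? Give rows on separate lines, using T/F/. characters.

Step 1: 3 trees catch fire, 1 burn out
  TTTTT
  TT.TT
  FTTTT
  .FTTT
  FTTTT
  .TTTT
Step 2: 4 trees catch fire, 3 burn out
  TTTTT
  FT.TT
  .FTTT
  ..FTT
  .FTTT
  .TTTT
Step 3: 6 trees catch fire, 4 burn out
  FTTTT
  .F.TT
  ..FTT
  ...FT
  ..FTT
  .FTTT
Step 4: 5 trees catch fire, 6 burn out
  .FTTT
  ...TT
  ...FT
  ....F
  ...FT
  ..FTT
Step 5: 5 trees catch fire, 5 burn out
  ..FTT
  ...FT
  ....F
  .....
  ....F
  ...FT
Step 6: 3 trees catch fire, 5 burn out
  ...FT
  ....F
  .....
  .....
  .....
  ....F

...FT
....F
.....
.....
.....
....F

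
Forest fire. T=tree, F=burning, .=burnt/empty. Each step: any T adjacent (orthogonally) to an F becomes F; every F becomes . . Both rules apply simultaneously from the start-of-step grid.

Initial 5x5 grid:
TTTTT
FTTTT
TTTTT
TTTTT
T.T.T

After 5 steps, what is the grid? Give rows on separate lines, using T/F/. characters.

Step 1: 3 trees catch fire, 1 burn out
  FTTTT
  .FTTT
  FTTTT
  TTTTT
  T.T.T
Step 2: 4 trees catch fire, 3 burn out
  .FTTT
  ..FTT
  .FTTT
  FTTTT
  T.T.T
Step 3: 5 trees catch fire, 4 burn out
  ..FTT
  ...FT
  ..FTT
  .FTTT
  F.T.T
Step 4: 4 trees catch fire, 5 burn out
  ...FT
  ....F
  ...FT
  ..FTT
  ..T.T
Step 5: 4 trees catch fire, 4 burn out
  ....F
  .....
  ....F
  ...FT
  ..F.T

....F
.....
....F
...FT
..F.T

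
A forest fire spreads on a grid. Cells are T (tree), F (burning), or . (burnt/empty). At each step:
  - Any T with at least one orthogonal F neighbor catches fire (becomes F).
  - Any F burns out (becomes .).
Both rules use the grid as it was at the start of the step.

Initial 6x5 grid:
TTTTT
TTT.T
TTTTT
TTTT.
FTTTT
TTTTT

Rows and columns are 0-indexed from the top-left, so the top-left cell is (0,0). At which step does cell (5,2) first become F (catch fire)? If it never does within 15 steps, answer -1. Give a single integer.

Step 1: cell (5,2)='T' (+3 fires, +1 burnt)
Step 2: cell (5,2)='T' (+4 fires, +3 burnt)
Step 3: cell (5,2)='F' (+5 fires, +4 burnt)
  -> target ignites at step 3
Step 4: cell (5,2)='.' (+6 fires, +5 burnt)
Step 5: cell (5,2)='.' (+4 fires, +6 burnt)
Step 6: cell (5,2)='.' (+2 fires, +4 burnt)
Step 7: cell (5,2)='.' (+2 fires, +2 burnt)
Step 8: cell (5,2)='.' (+1 fires, +2 burnt)
Step 9: cell (5,2)='.' (+0 fires, +1 burnt)
  fire out at step 9

3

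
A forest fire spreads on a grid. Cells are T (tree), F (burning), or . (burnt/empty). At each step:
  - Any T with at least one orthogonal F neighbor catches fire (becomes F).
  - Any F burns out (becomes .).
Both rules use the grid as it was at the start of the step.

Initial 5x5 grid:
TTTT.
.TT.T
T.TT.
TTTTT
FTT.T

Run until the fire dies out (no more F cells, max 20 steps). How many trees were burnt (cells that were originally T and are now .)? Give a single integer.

Step 1: +2 fires, +1 burnt (F count now 2)
Step 2: +3 fires, +2 burnt (F count now 3)
Step 3: +1 fires, +3 burnt (F count now 1)
Step 4: +2 fires, +1 burnt (F count now 2)
Step 5: +3 fires, +2 burnt (F count now 3)
Step 6: +3 fires, +3 burnt (F count now 3)
Step 7: +2 fires, +3 burnt (F count now 2)
Step 8: +1 fires, +2 burnt (F count now 1)
Step 9: +0 fires, +1 burnt (F count now 0)
Fire out after step 9
Initially T: 18, now '.': 24
Total burnt (originally-T cells now '.'): 17

Answer: 17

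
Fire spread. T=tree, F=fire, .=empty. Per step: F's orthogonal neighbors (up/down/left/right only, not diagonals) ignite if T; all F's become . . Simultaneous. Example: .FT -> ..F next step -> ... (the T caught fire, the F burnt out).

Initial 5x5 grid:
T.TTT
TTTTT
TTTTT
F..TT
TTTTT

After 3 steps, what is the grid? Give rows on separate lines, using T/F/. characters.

Step 1: 2 trees catch fire, 1 burn out
  T.TTT
  TTTTT
  FTTTT
  ...TT
  FTTTT
Step 2: 3 trees catch fire, 2 burn out
  T.TTT
  FTTTT
  .FTTT
  ...TT
  .FTTT
Step 3: 4 trees catch fire, 3 burn out
  F.TTT
  .FTTT
  ..FTT
  ...TT
  ..FTT

F.TTT
.FTTT
..FTT
...TT
..FTT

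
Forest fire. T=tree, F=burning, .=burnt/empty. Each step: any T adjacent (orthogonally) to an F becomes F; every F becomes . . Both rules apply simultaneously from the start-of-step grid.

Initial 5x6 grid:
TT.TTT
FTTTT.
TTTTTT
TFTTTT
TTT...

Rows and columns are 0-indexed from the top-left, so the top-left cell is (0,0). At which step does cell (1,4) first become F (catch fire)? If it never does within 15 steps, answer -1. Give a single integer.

Step 1: cell (1,4)='T' (+7 fires, +2 burnt)
Step 2: cell (1,4)='T' (+6 fires, +7 burnt)
Step 3: cell (1,4)='T' (+3 fires, +6 burnt)
Step 4: cell (1,4)='F' (+4 fires, +3 burnt)
  -> target ignites at step 4
Step 5: cell (1,4)='.' (+2 fires, +4 burnt)
Step 6: cell (1,4)='.' (+1 fires, +2 burnt)
Step 7: cell (1,4)='.' (+0 fires, +1 burnt)
  fire out at step 7

4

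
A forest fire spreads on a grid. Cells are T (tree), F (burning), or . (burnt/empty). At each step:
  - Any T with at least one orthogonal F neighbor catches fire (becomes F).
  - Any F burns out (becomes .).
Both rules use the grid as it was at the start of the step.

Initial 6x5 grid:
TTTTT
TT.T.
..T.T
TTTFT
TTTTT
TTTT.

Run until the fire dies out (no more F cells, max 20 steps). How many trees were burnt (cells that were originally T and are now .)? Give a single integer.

Step 1: +3 fires, +1 burnt (F count now 3)
Step 2: +6 fires, +3 burnt (F count now 6)
Step 3: +3 fires, +6 burnt (F count now 3)
Step 4: +2 fires, +3 burnt (F count now 2)
Step 5: +1 fires, +2 burnt (F count now 1)
Step 6: +0 fires, +1 burnt (F count now 0)
Fire out after step 6
Initially T: 23, now '.': 22
Total burnt (originally-T cells now '.'): 15

Answer: 15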